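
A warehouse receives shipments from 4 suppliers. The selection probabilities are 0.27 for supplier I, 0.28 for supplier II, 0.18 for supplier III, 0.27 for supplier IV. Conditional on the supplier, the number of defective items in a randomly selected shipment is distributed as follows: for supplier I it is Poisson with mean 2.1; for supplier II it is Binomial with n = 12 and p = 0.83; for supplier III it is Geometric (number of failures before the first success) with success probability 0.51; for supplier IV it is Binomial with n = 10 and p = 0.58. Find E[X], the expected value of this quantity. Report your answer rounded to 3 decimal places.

Component means — I: 2.1; II: 9.96; III: 0.960784; IV: 5.8.
E[X] = 0.27·2.1 + 0.28·9.96 + 0.18·0.960784 + 0.27·5.8 = 5.09474.

5.095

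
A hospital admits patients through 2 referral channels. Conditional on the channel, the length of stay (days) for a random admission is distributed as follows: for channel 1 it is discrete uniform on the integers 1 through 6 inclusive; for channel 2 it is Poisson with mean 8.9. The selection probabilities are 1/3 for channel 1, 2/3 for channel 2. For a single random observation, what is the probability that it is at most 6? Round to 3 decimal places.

0.477

Conditional on each channel, P(X ≤ 6): 1: 1; 2: 0.216042.
By total probability, P(X ≤ 6) = 0.333333·1 + 0.666667·0.216042 = 0.477361.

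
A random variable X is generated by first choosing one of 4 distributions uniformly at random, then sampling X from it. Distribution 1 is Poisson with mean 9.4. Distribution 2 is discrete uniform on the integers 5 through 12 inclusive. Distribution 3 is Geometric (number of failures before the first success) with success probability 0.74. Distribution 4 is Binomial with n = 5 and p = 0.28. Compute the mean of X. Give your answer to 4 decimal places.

Component means — 1: 9.4; 2: 8.5; 3: 0.351351; 4: 1.4.
E[X] = 0.25·9.4 + 0.25·8.5 + 0.25·0.351351 + 0.25·1.4 = 4.91284.

4.9128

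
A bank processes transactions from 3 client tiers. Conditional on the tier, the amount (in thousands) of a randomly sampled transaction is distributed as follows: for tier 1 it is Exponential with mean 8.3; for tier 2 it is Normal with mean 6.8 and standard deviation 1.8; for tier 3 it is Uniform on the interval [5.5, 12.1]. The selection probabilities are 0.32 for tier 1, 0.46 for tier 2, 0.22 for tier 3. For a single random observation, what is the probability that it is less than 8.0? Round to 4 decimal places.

0.6251

Conditional on each tier, P(X < 8.0): 1: 0.61858; 2: 0.747507; 3: 0.378788.
By total probability, P(X < 8.0) = 0.32·0.61858 + 0.46·0.747507 + 0.22·0.378788 = 0.625133.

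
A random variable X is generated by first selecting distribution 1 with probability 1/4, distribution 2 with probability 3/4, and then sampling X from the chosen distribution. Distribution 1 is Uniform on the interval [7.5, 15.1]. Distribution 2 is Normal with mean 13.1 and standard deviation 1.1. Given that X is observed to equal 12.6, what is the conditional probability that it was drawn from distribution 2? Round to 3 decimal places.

Likelihoods f(12.6 | ·): 1: 0.131579; 2: 0.327079.
Posterior ∝ prior × likelihood. Numerator for 2: 0.75·0.327079 = 0.245309.
Normalizing constant: 0.25·0.131579 + 0.75·0.327079 = 0.278204.
P(2 | observation) = 0.245309 / 0.278204 = 0.88176.

0.882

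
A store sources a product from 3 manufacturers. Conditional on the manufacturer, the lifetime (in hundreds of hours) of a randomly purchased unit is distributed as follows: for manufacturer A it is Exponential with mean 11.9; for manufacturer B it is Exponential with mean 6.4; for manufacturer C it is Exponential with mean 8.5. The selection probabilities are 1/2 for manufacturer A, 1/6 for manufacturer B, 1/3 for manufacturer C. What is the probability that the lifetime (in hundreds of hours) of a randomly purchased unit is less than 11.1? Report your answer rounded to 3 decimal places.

Conditional on each manufacturer, P(X < 11.1): A: 0.606539; B: 0.82349; C: 0.729067.
By total probability, P(X < 11.1) = 0.5·0.606539 + 0.166667·0.82349 + 0.333333·0.729067 = 0.68354.

0.684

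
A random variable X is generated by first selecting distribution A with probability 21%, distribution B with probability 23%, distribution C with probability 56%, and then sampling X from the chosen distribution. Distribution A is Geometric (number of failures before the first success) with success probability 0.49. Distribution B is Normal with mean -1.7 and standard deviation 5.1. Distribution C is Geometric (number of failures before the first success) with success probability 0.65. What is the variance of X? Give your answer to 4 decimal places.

7.9302

Per component, A: μ=1.04082, E[X²]=3.20741; B: μ=-1.7, E[X²]=28.9; C: μ=0.538462, E[X²]=1.11834.
E[X] = 0.21·1.04082 + 0.23·-1.7 + 0.56·0.538462 = 0.12911.
E[X²] = 0.21·3.20741 + 0.23·28.9 + 0.56·1.11834 = 7.94683.
Var(X) = E[X²] − (E[X])² = 7.94683 − 0.0166694 = 7.93016.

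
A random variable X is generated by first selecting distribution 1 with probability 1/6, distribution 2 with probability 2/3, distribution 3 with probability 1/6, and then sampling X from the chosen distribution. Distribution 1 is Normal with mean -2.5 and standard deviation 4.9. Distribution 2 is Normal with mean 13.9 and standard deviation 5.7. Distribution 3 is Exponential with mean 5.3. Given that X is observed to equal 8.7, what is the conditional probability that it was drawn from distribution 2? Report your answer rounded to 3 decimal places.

Likelihoods f(8.7 | ·): 1: 0.00597352; 2: 0.046165; 3: 0.0365448.
Posterior ∝ prior × likelihood. Numerator for 2: 0.666667·0.046165 = 0.0307767.
Normalizing constant: 0.166667·0.00597352 + 0.666667·0.046165 + 0.166667·0.0365448 = 0.0378631.
P(2 | observation) = 0.0307767 / 0.0378631 = 0.812842.

0.813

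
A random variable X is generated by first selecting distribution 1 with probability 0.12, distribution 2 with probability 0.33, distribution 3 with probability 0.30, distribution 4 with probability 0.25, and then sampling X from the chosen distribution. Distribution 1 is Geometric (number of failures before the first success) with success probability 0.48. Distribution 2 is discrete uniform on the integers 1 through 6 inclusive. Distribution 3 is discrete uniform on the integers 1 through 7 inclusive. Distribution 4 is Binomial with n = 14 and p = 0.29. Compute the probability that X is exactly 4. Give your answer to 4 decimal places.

0.1597

Conditional on each component, P(X = 4): 1: 0.0350958; 2: 0.166667; 3: 0.142857; 4: 0.230467.
By total probability, P(X = 4) = 0.12·0.0350958 + 0.33·0.166667 + 0.3·0.142857 + 0.25·0.230467 = 0.159685.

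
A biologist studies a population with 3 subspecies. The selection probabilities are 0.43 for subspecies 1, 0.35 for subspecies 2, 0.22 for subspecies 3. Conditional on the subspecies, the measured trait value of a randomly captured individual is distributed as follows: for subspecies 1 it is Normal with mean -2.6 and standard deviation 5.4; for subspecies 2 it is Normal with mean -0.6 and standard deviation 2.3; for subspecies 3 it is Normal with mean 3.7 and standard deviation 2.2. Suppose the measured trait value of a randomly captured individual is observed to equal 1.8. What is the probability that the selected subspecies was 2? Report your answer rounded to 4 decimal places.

Likelihoods f(1.8 | ·): 1: 0.0530087; 2: 0.100633; 3: 0.124889.
Posterior ∝ prior × likelihood. Numerator for 2: 0.35·0.100633 = 0.0352217.
Normalizing constant: 0.43·0.0530087 + 0.35·0.100633 + 0.22·0.124889 = 0.085491.
P(2 | observation) = 0.0352217 / 0.085491 = 0.411993.

0.4120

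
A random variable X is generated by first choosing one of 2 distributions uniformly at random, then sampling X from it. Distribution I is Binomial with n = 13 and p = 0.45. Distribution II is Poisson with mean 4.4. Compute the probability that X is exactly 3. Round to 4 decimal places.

0.1202

Conditional on each component, P(X = 3): I: 0.0660132; II: 0.174305.
By total probability, P(X = 3) = 0.5·0.0660132 + 0.5·0.174305 = 0.120159.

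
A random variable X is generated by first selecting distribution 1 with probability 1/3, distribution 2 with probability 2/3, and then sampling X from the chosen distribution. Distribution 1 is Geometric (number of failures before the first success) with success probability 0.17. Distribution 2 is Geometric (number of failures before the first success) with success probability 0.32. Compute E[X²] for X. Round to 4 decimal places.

24.9565

For each component E[X²] = Var + (mean)², giving 1: 52.5571; 2: 11.1562.
Overall E[X²] = 0.333333·52.5571 + 0.666667·11.1562 = 24.9565.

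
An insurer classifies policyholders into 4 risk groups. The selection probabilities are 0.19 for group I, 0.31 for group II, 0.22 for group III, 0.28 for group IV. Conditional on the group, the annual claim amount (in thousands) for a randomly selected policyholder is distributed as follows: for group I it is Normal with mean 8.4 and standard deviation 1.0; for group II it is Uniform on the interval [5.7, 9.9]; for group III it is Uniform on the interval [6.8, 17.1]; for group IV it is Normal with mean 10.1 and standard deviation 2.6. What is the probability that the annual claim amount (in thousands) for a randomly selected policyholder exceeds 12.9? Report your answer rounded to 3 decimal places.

Conditional on each group, P(X > 12.9): I: 3.39767e-06; II: 0; III: 0.407767; IV: 0.140757.
By total probability, P(X > 12.9) = 0.19·3.39767e-06 + 0.31·0 + 0.22·0.407767 + 0.28·0.140757 = 0.129121.

0.129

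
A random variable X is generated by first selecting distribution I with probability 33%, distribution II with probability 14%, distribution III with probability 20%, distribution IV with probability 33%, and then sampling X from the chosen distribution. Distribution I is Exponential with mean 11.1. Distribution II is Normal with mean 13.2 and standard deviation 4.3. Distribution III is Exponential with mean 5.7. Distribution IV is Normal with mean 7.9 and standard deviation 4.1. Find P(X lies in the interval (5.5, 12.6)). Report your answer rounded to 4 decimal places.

Conditional on each component, P(5.5 < X < 12.6): I: 0.28789; II: 0.407843; III: 0.271374; IV: 0.595022.
By total probability, P(5.5 < X < 12.6) = 0.33·0.28789 + 0.14·0.407843 + 0.2·0.271374 + 0.33·0.595022 = 0.402734.

0.4027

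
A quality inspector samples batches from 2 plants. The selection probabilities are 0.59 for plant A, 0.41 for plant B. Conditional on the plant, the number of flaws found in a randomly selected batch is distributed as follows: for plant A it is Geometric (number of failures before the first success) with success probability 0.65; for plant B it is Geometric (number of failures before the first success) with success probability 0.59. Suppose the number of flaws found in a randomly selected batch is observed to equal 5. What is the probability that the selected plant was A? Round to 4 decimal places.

Likelihoods P(X=5 | ·): A: 0.00341392; B: 0.00683552.
Posterior ∝ prior × likelihood. Numerator for A: 0.59·0.00341392 = 0.00201421.
Normalizing constant: 0.59·0.00341392 + 0.41·0.00683552 = 0.00481678.
P(A | observation) = 0.00201421 / 0.00481678 = 0.418166.

0.4182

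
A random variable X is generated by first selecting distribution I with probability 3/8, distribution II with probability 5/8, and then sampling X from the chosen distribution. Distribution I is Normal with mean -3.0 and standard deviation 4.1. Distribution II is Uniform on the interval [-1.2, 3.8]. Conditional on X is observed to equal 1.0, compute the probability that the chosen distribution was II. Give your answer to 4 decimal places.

Likelihoods f(1.0 | ·): I: 0.0604564; II: 0.2.
Posterior ∝ prior × likelihood. Numerator for II: 0.625·0.2 = 0.125.
Normalizing constant: 0.375·0.0604564 + 0.625·0.2 = 0.147671.
P(II | observation) = 0.125 / 0.147671 = 0.846475.

0.8465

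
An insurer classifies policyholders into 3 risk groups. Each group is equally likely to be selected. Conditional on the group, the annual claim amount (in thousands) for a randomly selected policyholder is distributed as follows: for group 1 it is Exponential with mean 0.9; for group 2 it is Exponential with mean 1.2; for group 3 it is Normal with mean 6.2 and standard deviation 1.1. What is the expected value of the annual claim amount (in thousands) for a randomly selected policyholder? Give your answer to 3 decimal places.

2.767

Component means — 1: 0.9; 2: 1.2; 3: 6.2.
E[X] = 0.333333·0.9 + 0.333333·1.2 + 0.333333·6.2 = 2.76667.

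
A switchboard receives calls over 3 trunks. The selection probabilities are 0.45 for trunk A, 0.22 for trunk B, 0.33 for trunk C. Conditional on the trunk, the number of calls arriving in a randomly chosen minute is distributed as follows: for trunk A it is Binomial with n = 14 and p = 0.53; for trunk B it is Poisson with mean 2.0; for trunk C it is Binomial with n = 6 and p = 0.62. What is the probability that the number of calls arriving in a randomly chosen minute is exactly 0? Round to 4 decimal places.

0.0308

Conditional on each trunk, P(X = 0): A: 2.56667e-05; B: 0.135335; C: 0.00301094.
By total probability, P(X = 0) = 0.45·2.56667e-05 + 0.22·0.135335 + 0.33·0.00301094 = 0.0307789.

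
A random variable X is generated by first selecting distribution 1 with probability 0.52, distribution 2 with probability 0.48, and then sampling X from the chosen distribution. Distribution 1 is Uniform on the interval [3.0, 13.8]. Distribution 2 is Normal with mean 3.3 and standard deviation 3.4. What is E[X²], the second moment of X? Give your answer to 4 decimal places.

52.5216

For each component E[X²] = Var + (mean)², giving 1: 80.28; 2: 22.45.
Overall E[X²] = 0.52·80.28 + 0.48·22.45 = 52.5216.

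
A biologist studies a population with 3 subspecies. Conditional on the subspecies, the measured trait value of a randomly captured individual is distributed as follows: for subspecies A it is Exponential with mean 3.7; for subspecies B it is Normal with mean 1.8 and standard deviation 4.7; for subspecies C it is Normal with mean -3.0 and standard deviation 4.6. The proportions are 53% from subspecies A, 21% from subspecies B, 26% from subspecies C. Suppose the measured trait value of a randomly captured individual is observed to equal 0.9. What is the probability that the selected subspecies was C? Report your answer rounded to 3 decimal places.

Likelihoods f(0.9 | ·): A: 0.211914; B: 0.0833393; C: 0.0605431.
Posterior ∝ prior × likelihood. Numerator for C: 0.26·0.0605431 = 0.0157412.
Normalizing constant: 0.53·0.211914 + 0.21·0.0833393 + 0.26·0.0605431 = 0.145557.
P(C | observation) = 0.0157412 / 0.145557 = 0.108145.

0.108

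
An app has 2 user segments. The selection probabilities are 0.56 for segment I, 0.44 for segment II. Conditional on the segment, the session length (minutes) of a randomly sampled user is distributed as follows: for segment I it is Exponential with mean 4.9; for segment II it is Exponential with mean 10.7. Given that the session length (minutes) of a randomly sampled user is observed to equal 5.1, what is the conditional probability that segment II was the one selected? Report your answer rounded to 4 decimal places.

0.3875

Likelihoods f(5.1 | ·): I: 0.0720747; II: 0.0580251.
Posterior ∝ prior × likelihood. Numerator for II: 0.44·0.0580251 = 0.0255311.
Normalizing constant: 0.56·0.0720747 + 0.44·0.0580251 = 0.0658929.
P(II | observation) = 0.0255311 / 0.0658929 = 0.387463.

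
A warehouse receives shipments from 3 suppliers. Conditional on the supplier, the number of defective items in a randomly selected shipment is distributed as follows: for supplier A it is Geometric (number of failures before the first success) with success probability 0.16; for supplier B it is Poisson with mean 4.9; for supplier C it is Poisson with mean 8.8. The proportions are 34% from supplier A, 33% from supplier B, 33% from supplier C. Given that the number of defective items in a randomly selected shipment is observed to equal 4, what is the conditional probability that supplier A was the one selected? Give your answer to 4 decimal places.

Likelihoods P(X=4 | ·): A: 0.0796594; B: 0.178867; C: 0.0376641.
Posterior ∝ prior × likelihood. Numerator for A: 0.34·0.0796594 = 0.0270842.
Normalizing constant: 0.34·0.0796594 + 0.33·0.178867 + 0.33·0.0376641 = 0.0985395.
P(A | observation) = 0.0270842 / 0.0985395 = 0.274856.

0.2749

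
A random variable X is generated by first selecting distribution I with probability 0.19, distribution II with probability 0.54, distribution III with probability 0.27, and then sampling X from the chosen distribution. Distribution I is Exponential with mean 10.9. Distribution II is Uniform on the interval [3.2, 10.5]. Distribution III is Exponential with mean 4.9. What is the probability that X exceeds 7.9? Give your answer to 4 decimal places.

Conditional on each component, P(X > 7.9): I: 0.484436; II: 0.356164; III: 0.199439.
By total probability, P(X > 7.9) = 0.19·0.484436 + 0.54·0.356164 + 0.27·0.199439 = 0.33822.

0.3382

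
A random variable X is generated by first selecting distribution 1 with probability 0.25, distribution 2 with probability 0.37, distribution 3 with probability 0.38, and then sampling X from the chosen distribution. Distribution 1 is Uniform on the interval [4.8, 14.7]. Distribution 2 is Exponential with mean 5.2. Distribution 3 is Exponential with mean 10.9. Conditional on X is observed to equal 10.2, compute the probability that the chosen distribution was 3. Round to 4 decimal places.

Likelihoods f(10.2 | ·): 1: 0.10101; 2: 0.0270465; 3: 0.035989.
Posterior ∝ prior × likelihood. Numerator for 3: 0.38·0.035989 = 0.0136758.
Normalizing constant: 0.25·0.10101 + 0.37·0.0270465 + 0.38·0.035989 = 0.0489355.
P(3 | observation) = 0.0136758 / 0.0489355 = 0.279466.

0.2795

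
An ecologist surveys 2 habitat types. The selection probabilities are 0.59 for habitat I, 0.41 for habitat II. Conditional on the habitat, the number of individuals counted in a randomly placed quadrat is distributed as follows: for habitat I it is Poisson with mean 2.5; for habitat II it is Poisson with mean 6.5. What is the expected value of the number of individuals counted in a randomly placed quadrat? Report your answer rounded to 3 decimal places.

Component means — I: 2.5; II: 6.5.
E[X] = 0.59·2.5 + 0.41·6.5 = 4.14.

4.140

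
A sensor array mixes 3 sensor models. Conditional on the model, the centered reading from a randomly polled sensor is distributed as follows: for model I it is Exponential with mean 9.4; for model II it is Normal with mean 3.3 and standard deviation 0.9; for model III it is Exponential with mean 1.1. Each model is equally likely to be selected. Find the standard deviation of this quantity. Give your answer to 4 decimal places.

6.5156

Per component, I: μ=9.4, E[X²]=176.72; II: μ=3.3, E[X²]=11.7; III: μ=1.1, E[X²]=2.42.
E[X] = 0.333333·9.4 + 0.333333·3.3 + 0.333333·1.1 = 4.6.
E[X²] = 0.333333·176.72 + 0.333333·11.7 + 0.333333·2.42 = 63.6133.
Var(X) = E[X²] − (E[X])² = 63.6133 − 21.16 = 42.4533.
SD(X) = √42.4533 = 6.51562.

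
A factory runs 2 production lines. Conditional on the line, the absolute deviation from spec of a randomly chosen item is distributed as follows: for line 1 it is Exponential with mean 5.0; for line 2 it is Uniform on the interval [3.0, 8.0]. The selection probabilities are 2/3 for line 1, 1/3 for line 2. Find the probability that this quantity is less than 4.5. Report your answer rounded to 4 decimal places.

0.4956

Conditional on each line, P(X < 4.5): 1: 0.59343; 2: 0.3.
By total probability, P(X < 4.5) = 0.666667·0.59343 + 0.333333·0.3 = 0.49562.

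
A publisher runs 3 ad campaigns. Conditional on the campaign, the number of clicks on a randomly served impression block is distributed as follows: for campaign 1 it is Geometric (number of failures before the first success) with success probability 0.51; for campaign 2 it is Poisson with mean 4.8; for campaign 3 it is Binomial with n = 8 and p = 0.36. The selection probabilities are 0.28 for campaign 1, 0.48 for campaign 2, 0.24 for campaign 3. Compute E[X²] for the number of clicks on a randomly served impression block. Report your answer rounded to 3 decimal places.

16.582

For each component E[X²] = Var + (mean)², giving 1: 2.807; 2: 27.84; 3: 10.1376.
Overall E[X²] = 0.28·2.807 + 0.48·27.84 + 0.24·10.1376 = 16.5822.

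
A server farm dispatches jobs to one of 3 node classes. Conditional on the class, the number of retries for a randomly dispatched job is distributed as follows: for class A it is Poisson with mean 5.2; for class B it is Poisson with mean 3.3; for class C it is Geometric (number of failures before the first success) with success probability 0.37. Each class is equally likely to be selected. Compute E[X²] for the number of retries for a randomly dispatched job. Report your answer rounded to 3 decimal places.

17.977

For each component E[X²] = Var + (mean)², giving A: 32.24; B: 14.19; C: 7.5011.
Overall E[X²] = 0.333333·32.24 + 0.333333·14.19 + 0.333333·7.5011 = 17.977.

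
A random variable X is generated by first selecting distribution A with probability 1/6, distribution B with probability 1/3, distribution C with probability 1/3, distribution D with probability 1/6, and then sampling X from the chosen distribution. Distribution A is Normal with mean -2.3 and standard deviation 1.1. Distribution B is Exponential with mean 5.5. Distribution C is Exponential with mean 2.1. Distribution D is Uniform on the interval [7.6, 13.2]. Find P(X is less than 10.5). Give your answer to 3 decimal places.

0.868

Conditional on each component, P(X < 10.5): A: 1; B: 0.851785; C: 0.993262; D: 0.517857.
By total probability, P(X < 10.5) = 0.166667·1 + 0.333333·0.851785 + 0.333333·0.993262 + 0.166667·0.517857 = 0.867992.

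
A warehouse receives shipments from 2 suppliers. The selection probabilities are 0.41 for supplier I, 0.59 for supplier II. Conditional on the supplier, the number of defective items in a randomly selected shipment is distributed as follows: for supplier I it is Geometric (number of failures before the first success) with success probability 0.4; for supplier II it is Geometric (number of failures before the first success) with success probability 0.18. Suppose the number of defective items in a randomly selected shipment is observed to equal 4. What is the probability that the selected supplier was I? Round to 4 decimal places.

Likelihoods P(X=4 | ·): I: 0.05184; II: 0.0813819.
Posterior ∝ prior × likelihood. Numerator for I: 0.41·0.05184 = 0.0212544.
Normalizing constant: 0.41·0.05184 + 0.59·0.0813819 = 0.0692697.
P(I | observation) = 0.0212544 / 0.0692697 = 0.306835.

0.3068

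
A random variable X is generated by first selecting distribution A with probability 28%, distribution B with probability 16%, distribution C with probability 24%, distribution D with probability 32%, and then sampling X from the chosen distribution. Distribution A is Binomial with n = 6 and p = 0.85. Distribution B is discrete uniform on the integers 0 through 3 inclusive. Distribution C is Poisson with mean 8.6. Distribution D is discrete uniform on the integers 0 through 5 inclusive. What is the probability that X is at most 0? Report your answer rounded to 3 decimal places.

Conditional on each component, P(X ≤ 0): A: 1.13906e-05; B: 0.25; C: 0.000184106; D: 0.166667.
By total probability, P(X ≤ 0) = 0.28·1.13906e-05 + 0.16·0.25 + 0.24·0.000184106 + 0.32·0.166667 = 0.0933807.

0.093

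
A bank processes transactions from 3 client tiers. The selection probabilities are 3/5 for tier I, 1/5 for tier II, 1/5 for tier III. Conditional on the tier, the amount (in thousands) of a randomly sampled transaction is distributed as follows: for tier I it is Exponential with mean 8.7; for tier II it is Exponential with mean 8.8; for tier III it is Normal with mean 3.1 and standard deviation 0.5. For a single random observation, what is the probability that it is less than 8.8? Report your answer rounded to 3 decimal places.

Conditional on each tier, P(X < 8.8): I: 0.636325; II: 0.632121; III: 1.
By total probability, P(X < 8.8) = 0.6·0.636325 + 0.2·0.632121 + 0.2·1 = 0.708219.

0.708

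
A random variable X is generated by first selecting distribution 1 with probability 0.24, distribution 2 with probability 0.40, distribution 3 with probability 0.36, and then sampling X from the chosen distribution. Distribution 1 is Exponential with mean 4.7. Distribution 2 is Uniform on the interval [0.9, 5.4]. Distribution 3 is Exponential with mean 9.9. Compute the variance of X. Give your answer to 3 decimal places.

50.388

Per component, 1: μ=4.7, E[X²]=44.18; 2: μ=3.15, E[X²]=11.61; 3: μ=9.9, E[X²]=196.02.
E[X] = 0.24·4.7 + 0.4·3.15 + 0.36·9.9 = 5.952.
E[X²] = 0.24·44.18 + 0.4·11.61 + 0.36·196.02 = 85.8144.
Var(X) = E[X²] − (E[X])² = 85.8144 − 35.4263 = 50.3881.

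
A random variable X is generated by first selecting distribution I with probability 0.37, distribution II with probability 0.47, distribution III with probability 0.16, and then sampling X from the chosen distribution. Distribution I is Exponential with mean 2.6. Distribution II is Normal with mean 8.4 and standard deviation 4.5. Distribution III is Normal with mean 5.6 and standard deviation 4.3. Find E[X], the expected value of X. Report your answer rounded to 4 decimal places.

5.8060

Component means — I: 2.6; II: 8.4; III: 5.6.
E[X] = 0.37·2.6 + 0.47·8.4 + 0.16·5.6 = 5.806.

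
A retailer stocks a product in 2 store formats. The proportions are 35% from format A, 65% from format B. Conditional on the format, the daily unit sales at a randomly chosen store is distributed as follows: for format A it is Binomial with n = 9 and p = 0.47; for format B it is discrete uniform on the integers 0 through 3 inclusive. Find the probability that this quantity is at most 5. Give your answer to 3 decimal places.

0.931

Conditional on each format, P(X ≤ 5): A: 0.80149; B: 1.
By total probability, P(X ≤ 5) = 0.35·0.80149 + 0.65·1 = 0.930521.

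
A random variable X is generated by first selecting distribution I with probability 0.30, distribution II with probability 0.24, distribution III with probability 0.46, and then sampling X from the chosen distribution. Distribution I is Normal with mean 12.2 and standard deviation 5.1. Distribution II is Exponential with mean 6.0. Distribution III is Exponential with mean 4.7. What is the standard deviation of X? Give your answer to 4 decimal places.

6.1091

Per component, I: μ=12.2, E[X²]=174.85; II: μ=6, E[X²]=72; III: μ=4.7, E[X²]=44.18.
E[X] = 0.3·12.2 + 0.24·6 + 0.46·4.7 = 7.262.
E[X²] = 0.3·174.85 + 0.24·72 + 0.46·44.18 = 90.0578.
Var(X) = E[X²] − (E[X])² = 90.0578 − 52.7366 = 37.3212.
SD(X) = √37.3212 = 6.1091.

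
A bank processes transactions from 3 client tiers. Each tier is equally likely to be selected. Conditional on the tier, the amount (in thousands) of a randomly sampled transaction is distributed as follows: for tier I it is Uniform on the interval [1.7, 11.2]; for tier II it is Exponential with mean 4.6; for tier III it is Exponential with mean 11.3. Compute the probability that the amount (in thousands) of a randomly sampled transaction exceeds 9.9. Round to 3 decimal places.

0.223

Conditional on each tier, P(X > 9.9): I: 0.136842; II: 0.116231; III: 0.416401.
By total probability, P(X > 9.9) = 0.333333·0.136842 + 0.333333·0.116231 + 0.333333·0.416401 = 0.223158.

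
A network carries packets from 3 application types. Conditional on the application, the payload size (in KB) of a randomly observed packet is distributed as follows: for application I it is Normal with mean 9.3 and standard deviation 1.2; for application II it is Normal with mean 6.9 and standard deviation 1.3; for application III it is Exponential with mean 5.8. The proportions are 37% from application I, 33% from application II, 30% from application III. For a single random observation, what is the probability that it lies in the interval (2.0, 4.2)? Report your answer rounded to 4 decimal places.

Conditional on each application, P(2.0 < X < 4.2): I: 1.06879e-05; II: 0.0188225; III: 0.2236.
By total probability, P(2.0 < X < 4.2) = 0.37·1.06879e-05 + 0.33·0.0188225 + 0.3·0.2236 = 0.0732954.

0.0733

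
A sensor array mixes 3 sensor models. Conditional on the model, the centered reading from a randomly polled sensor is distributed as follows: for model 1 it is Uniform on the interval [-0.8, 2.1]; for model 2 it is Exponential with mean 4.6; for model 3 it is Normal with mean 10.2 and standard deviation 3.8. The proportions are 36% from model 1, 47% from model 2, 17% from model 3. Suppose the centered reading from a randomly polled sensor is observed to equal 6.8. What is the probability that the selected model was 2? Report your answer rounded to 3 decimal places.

Likelihoods f(6.8 | ·): 1: 0; 2: 0.0495726; 3: 0.0703539.
Posterior ∝ prior × likelihood. Numerator for 2: 0.47·0.0495726 = 0.0232991.
Normalizing constant: 0.36·0 + 0.47·0.0495726 + 0.17·0.0703539 = 0.0352593.
P(2 | observation) = 0.0232991 / 0.0352593 = 0.660794.

0.661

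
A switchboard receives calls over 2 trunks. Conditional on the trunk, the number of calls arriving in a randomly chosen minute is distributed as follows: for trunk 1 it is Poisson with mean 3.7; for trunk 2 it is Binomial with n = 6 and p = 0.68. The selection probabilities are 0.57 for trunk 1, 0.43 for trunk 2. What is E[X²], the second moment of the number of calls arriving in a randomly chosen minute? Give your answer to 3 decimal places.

For each component E[X²] = Var + (mean)², giving 1: 17.39; 2: 17.952.
Overall E[X²] = 0.57·17.39 + 0.43·17.952 = 17.6317.

17.632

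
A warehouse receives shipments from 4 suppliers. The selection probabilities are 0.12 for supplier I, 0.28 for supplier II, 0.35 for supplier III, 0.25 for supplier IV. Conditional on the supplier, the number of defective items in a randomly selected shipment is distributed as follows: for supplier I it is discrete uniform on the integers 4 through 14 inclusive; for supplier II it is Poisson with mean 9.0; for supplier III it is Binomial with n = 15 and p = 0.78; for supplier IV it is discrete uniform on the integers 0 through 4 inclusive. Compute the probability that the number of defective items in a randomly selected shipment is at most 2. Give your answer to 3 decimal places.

Conditional on each supplier, P(X ≤ 2): I: 0; II: 0.0062322; III: 1.88081e-07; IV: 0.6.
By total probability, P(X ≤ 2) = 0.12·0 + 0.28·0.0062322 + 0.35·1.88081e-07 + 0.25·0.6 = 0.151745.

0.152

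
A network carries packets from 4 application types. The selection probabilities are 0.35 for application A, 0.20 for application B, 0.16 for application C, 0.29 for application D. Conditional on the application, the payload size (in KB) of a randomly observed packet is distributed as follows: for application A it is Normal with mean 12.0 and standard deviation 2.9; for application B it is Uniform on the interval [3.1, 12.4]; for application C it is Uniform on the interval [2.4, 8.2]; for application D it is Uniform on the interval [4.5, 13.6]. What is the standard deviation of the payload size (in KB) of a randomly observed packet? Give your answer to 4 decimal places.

3.5269

Per component, A: μ=12, E[X²]=152.41; B: μ=7.75, E[X²]=67.27; C: μ=5.3, E[X²]=30.8933; D: μ=9.05, E[X²]=88.8033.
E[X] = 0.35·12 + 0.2·7.75 + 0.16·5.3 + 0.29·9.05 = 9.2225.
E[X²] = 0.35·152.41 + 0.2·67.27 + 0.16·30.8933 + 0.29·88.8033 = 97.4934.
Var(X) = E[X²] − (E[X])² = 97.4934 − 85.0545 = 12.4389.
SD(X) = √12.4389 = 3.52688.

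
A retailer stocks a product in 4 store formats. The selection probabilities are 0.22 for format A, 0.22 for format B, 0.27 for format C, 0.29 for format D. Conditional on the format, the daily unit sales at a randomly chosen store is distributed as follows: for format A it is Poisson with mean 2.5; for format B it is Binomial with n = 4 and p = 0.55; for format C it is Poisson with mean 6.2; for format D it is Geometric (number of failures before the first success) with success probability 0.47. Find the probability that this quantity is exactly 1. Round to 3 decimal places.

0.165

Conditional on each format, P(X = 1): A: 0.205212; B: 0.200475; C: 0.0125825; D: 0.2491.
By total probability, P(X = 1) = 0.22·0.205212 + 0.22·0.200475 + 0.27·0.0125825 + 0.29·0.2491 = 0.164888.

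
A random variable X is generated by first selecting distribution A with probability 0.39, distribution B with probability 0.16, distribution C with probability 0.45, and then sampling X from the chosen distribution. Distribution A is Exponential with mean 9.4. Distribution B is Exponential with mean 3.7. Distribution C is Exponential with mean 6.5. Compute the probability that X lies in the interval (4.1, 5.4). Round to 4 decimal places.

0.0916

Conditional on each component, P(4.1 < X < 5.4): A: 0.0835034; B: 0.0978212; C: 0.0964683.
By total probability, P(4.1 < X < 5.4) = 0.39·0.0835034 + 0.16·0.0978212 + 0.45·0.0964683 = 0.0916284.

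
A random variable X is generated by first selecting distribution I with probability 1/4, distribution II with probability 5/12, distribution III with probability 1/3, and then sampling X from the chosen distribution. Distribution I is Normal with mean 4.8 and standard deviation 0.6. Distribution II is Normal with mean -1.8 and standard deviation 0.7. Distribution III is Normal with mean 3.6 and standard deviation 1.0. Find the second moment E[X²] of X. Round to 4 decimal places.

For each component E[X²] = Var + (mean)², giving I: 23.4; II: 3.73; III: 13.96.
Overall E[X²] = 0.25·23.4 + 0.416667·3.73 + 0.333333·13.96 = 12.0575.

12.0575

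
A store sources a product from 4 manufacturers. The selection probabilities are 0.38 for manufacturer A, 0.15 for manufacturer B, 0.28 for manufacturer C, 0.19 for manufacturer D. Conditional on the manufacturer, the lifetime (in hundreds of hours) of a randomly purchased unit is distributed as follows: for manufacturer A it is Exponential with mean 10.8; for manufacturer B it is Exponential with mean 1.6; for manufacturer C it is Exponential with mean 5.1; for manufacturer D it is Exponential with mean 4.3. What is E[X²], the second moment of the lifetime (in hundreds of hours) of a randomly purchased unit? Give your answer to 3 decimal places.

For each component E[X²] = Var + (mean)², giving A: 233.28; B: 5.12; C: 52.02; D: 36.98.
Overall E[X²] = 0.38·233.28 + 0.15·5.12 + 0.28·52.02 + 0.19·36.98 = 111.006.

111.006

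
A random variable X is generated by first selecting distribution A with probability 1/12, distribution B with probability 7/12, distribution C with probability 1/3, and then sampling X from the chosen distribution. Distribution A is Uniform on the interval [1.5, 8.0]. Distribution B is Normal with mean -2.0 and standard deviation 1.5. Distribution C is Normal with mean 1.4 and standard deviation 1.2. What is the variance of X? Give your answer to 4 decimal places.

Per component, A: μ=4.75, E[X²]=26.0833; B: μ=-2, E[X²]=6.25; C: μ=1.4, E[X²]=3.4.
E[X] = 0.0833333·4.75 + 0.583333·-2 + 0.333333·1.4 = -0.304167.
E[X²] = 0.0833333·26.0833 + 0.583333·6.25 + 0.333333·3.4 = 6.95278.
Var(X) = E[X²] − (E[X])² = 6.95278 − 0.0925174 = 6.86026.

6.8603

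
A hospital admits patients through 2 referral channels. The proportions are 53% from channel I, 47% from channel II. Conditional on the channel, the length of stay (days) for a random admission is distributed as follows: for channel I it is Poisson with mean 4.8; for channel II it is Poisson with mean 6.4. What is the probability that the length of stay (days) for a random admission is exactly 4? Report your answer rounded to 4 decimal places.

Conditional on each channel, P(X = 4): I: 0.182029; II: 0.116151.
By total probability, P(X = 4) = 0.53·0.182029 + 0.47·0.116151 = 0.151066.

0.1511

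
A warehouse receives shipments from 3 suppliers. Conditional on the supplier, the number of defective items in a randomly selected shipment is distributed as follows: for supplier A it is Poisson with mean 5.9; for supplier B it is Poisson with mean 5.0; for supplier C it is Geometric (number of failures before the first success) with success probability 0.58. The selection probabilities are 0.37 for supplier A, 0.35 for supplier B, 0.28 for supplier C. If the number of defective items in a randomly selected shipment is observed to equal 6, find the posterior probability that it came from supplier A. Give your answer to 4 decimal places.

Likelihoods P(X=6 | ·): A: 0.160488; B: 0.146223; C: 0.00318364.
Posterior ∝ prior × likelihood. Numerator for A: 0.37·0.160488 = 0.0593805.
Normalizing constant: 0.37·0.160488 + 0.35·0.146223 + 0.28·0.00318364 = 0.11145.
P(A | observation) = 0.0593805 / 0.11145 = 0.5328.

0.5328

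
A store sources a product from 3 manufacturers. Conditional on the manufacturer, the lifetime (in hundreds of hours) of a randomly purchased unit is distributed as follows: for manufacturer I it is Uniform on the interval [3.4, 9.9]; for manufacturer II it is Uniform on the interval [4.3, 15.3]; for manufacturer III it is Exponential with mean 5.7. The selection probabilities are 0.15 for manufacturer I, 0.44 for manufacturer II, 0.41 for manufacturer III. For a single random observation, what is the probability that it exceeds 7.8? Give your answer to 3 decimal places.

Conditional on each manufacturer, P(X > 7.8): I: 0.323077; II: 0.681818; III: 0.254508.
By total probability, P(X > 7.8) = 0.15·0.323077 + 0.44·0.681818 + 0.41·0.254508 = 0.45281.

0.453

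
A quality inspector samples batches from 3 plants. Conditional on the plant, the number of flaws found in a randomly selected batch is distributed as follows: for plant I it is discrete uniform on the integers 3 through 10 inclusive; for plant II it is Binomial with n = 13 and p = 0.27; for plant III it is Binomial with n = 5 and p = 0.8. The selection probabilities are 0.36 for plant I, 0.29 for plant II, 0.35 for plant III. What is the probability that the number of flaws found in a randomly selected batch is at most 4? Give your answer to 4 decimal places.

Conditional on each plant, P(X ≤ 4): I: 0.25; II: 0.741124; III: 0.67232.
By total probability, P(X ≤ 4) = 0.36·0.25 + 0.29·0.741124 + 0.35·0.67232 = 0.540238.

0.5402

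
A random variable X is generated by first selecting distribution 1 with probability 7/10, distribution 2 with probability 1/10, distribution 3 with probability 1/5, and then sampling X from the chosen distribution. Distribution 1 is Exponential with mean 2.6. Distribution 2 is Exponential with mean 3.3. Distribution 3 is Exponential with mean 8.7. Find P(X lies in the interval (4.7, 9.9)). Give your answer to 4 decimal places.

Conditional on each component, P(4.7 < X < 9.9): 1: 0.141833; 2: 0.190904; 3: 0.262133.
By total probability, P(4.7 < X < 9.9) = 0.7·0.141833 + 0.1·0.190904 + 0.2·0.262133 = 0.1708.

0.1708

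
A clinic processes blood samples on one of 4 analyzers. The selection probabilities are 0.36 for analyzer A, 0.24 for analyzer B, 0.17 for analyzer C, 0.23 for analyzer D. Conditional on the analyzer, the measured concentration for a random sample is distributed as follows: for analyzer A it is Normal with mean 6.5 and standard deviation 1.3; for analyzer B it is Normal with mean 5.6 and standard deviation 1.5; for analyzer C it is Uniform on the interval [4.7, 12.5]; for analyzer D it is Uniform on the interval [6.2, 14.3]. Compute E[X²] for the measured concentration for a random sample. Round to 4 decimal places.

For each component E[X²] = Var + (mean)², giving A: 43.94; B: 33.61; C: 79.03; D: 110.53.
Overall E[X²] = 0.36·43.94 + 0.24·33.61 + 0.17·79.03 + 0.23·110.53 = 62.7418.

62.7418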